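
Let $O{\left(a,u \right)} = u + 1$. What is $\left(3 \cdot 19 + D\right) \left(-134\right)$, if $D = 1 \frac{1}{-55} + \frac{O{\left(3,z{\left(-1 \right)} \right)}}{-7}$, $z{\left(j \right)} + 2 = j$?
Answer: $- \frac{2954432}{385} \approx -7673.9$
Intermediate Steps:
$z{\left(j \right)} = -2 + j$
$O{\left(a,u \right)} = 1 + u$
$D = \frac{103}{385}$ ($D = 1 \frac{1}{-55} + \frac{1 - 3}{-7} = 1 \left(- \frac{1}{55}\right) + \left(1 - 3\right) \left(- \frac{1}{7}\right) = - \frac{1}{55} - - \frac{2}{7} = - \frac{1}{55} + \frac{2}{7} = \frac{103}{385} \approx 0.26753$)
$\left(3 \cdot 19 + D\right) \left(-134\right) = \left(3 \cdot 19 + \frac{103}{385}\right) \left(-134\right) = \left(57 + \frac{103}{385}\right) \left(-134\right) = \frac{22048}{385} \left(-134\right) = - \frac{2954432}{385}$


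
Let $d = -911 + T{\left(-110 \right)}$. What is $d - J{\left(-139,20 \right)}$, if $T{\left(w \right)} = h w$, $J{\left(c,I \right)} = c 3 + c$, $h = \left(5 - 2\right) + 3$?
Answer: $-1015$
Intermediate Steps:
$h = 6$ ($h = 3 + 3 = 6$)
$J{\left(c,I \right)} = 4 c$ ($J{\left(c,I \right)} = 3 c + c = 4 c$)
$T{\left(w \right)} = 6 w$
$d = -1571$ ($d = -911 + 6 \left(-110\right) = -911 - 660 = -1571$)
$d - J{\left(-139,20 \right)} = -1571 - 4 \left(-139\right) = -1571 - -556 = -1571 + 556 = -1015$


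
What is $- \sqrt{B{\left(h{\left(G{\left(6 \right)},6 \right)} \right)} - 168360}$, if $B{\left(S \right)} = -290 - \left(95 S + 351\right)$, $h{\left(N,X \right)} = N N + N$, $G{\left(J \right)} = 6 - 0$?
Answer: $- i \sqrt{172991} \approx - 415.92 i$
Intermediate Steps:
$G{\left(J \right)} = 6$ ($G{\left(J \right)} = 6 + 0 = 6$)
$h{\left(N,X \right)} = N + N^{2}$ ($h{\left(N,X \right)} = N^{2} + N = N + N^{2}$)
$B{\left(S \right)} = -641 - 95 S$ ($B{\left(S \right)} = -290 - \left(351 + 95 S\right) = -641 - 95 S$)
$- \sqrt{B{\left(h{\left(G{\left(6 \right)},6 \right)} \right)} - 168360} = - \sqrt{\left(-641 - 95 \cdot 6 \left(1 + 6\right)\right) - 168360} = - \sqrt{\left(-641 - 95 \cdot 6 \cdot 7\right) - 168360} = - \sqrt{\left(-641 - 3990\right) - 168360} = - \sqrt{-4631 - 168360} = - \sqrt{-172991} = - i \sqrt{172991}$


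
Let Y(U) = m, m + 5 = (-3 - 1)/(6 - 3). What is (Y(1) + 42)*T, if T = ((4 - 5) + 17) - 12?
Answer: 428/3 ≈ 142.67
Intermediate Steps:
m = -19/3 (m = -5 + (-3 - 1)/(6 - 3) = -5 - 4/3 = -19/3 ≈ -6.3333)
Y(U) = -19/3
T = 4 (T = (-1 + 17) - 12 = 16 - 12 = 4)
(Y(1) + 42)*T = (-19/3 + 42)*4 = (107/3)*4 = 428/3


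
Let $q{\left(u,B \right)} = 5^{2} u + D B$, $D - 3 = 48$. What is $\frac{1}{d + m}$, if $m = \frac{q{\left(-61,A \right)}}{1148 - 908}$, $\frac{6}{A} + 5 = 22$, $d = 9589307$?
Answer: $\frac{240}{2301432173} \approx 1.0428 \cdot 10^{-7}$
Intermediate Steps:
$D = 51$ ($D = 3 + 48 = 51$)
$A = \frac{6}{17}$ ($A = \frac{6}{-5 + 22} = \frac{6}{17} \approx 0.35294$)
$q{\left(u,B \right)} = 25 u + 51 B$ ($q{\left(u,B \right)} = 5^{2} u + 51 B = 25 u + 51 B$)
$m = - \frac{1507}{240}$ ($m = \frac{25 \left(-61\right) + 51 \cdot \frac{6}{17}}{1148 - 908} = \frac{-1525 + 18}{240} = \left(-1507\right) \frac{1}{240} = - \frac{1507}{240} \approx -6.2792$)
$\frac{1}{d + m} = \frac{1}{9589307 - \frac{1507}{240}} = \frac{1}{\frac{2301432173}{240}} = \frac{240}{2301432173}$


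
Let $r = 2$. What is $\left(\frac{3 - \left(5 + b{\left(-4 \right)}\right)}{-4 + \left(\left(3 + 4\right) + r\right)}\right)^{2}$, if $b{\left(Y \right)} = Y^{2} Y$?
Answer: $\frac{3844}{25} \approx 153.76$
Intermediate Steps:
$b{\left(Y \right)} = Y^{3}$
$\left(\frac{3 - \left(5 + b{\left(-4 \right)}\right)}{-4 + \left(\left(3 + 4\right) + r\right)}\right)^{2} = \left(\frac{3 - \left(5 + \left(-4\right)^{3}\right)}{-4 + \left(\left(3 + 4\right) + 2\right)}\right)^{2} = \left(\frac{3 - \left(5 - 64\right)}{-4 + \left(7 + 2\right)}\right)^{2} = \left(\frac{3 - -59}{-4 + 9}\right)^{2} = \left(\frac{3 + 59}{5}\right)^{2} = \left(\frac{1}{5} \cdot 62\right)^{2} = \left(\frac{62}{5}\right)^{2} = \frac{3844}{25}$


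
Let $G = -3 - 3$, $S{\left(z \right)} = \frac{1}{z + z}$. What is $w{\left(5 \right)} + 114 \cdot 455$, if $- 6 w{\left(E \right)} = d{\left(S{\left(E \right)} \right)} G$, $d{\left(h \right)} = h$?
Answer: $\frac{518701}{10} \approx 51870.0$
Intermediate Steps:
$S{\left(z \right)} = \frac{1}{2 z}$
$G = -6$
$w{\left(E \right)} = \frac{1}{2 E}$ ($w{\left(E \right)} = - \frac{\frac{1}{2 E} \left(-6\right)}{6} = - \frac{\left(-3\right) \frac{1}{E}}{6} = \frac{1}{2 E}$)
$w{\left(5 \right)} + 114 \cdot 455 = \frac{1}{2 \cdot 5} + 114 \cdot 455 = \frac{1}{2} \cdot \frac{1}{5} + 51870 = \frac{1}{10} + 51870 = \frac{518701}{10}$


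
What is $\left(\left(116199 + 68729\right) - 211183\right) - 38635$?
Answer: $-64890$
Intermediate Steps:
$\left(\left(116199 + 68729\right) - 211183\right) - 38635 = \left(184928 - 211183\right) - 38635 = -26255 - 38635 = -64890$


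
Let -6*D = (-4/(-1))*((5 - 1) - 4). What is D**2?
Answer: 0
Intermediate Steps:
D = 0 (D = -(-4/(-1))*((5 - 1) - 4)/6 = -(-4*(-1))*(4 - 4)/6 = -2*0/3 = -1/6*0 = 0)
D**2 = 0**2 = 0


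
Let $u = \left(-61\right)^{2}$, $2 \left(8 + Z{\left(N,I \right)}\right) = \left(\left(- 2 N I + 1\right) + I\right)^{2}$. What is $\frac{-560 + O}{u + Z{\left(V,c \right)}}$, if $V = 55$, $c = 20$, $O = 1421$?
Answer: $\frac{42}{115987} \approx 0.00036211$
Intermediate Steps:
$Z{\left(N,I \right)} = -8 + \frac{\left(1 + I - 2 I N\right)^{2}}{2}$ ($Z{\left(N,I \right)} = -8 + \frac{\left(\left(- 2 N I + 1\right) + I\right)^{2}}{2} = -8 + \frac{\left(\left(- 2 I N + 1\right) + I\right)^{2}}{2} = -8 + \frac{\left(\left(1 - 2 I N\right) + I\right)^{2}}{2} = -8 + \frac{\left(1 + I - 2 I N\right)^{2}}{2}$)
$u = 3721$
$\frac{-560 + O}{u + Z{\left(V,c \right)}} = \frac{-560 + 1421}{3721 - \left(8 - \frac{\left(1 + 20 - 40 \cdot 55\right)^{2}}{2}\right)} = \frac{861}{3721 - \left(8 - \frac{\left(1 + 20 - 2200\right)^{2}}{2}\right)} = \frac{861}{3721 - \left(8 - \frac{\left(-2179\right)^{2}}{2}\right)} = \frac{861}{3721 + \left(-8 + \frac{1}{2} \cdot 4748041\right)} = \frac{861}{3721 + \left(-8 + \frac{4748041}{2}\right)} = \frac{861}{3721 + \frac{4748025}{2}} = \frac{861}{\frac{4755467}{2}} = 861 \cdot \frac{2}{4755467} = \frac{42}{115987}$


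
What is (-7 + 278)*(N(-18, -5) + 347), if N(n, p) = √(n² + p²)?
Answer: 94037 + 271*√349 ≈ 99100.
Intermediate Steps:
(-7 + 278)*(N(-18, -5) + 347) = (-7 + 278)*(√((-18)² + (-5)²) + 347) = 271*(√(324 + 25) + 347) = 271*(√349 + 347) = 271*(347 + √349) = 94037 + 271*√349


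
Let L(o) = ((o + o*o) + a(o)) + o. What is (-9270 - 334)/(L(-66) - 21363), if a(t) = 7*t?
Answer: 9604/17601 ≈ 0.54565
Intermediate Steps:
L(o) = o**2 + 9*o (L(o) = ((o + o*o) + 7*o) + o = ((o + o**2) + 7*o) + o = (o**2 + 8*o) + o = o**2 + 9*o)
(-9270 - 334)/(L(-66) - 21363) = (-9270 - 334)/(-66*(9 - 66) - 21363) = -9604/(-66*(-57) - 21363) = -9604/(3762 - 21363) = -9604/(-17601) = -9604*(-1/17601) = 9604/17601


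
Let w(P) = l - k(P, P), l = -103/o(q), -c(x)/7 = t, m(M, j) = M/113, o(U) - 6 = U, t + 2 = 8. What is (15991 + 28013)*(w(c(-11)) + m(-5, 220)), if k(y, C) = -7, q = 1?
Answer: -270052548/791 ≈ -3.4141e+5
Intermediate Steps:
t = 6 (t = -2 + 8 = 6)
o(U) = 6 + U
m(M, j) = M/113 (m(M, j) = M*(1/113) = M/113)
c(x) = -42 (c(x) = -7*6 = -42)
l = -103/7 (l = -103/(6 + 1) = -103/7 ≈ -14.714)
w(P) = -54/7 (w(P) = -103/7 - 1*(-7) = -103/7 + 7 = -54/7)
(15991 + 28013)*(w(c(-11)) + m(-5, 220)) = (15991 + 28013)*(-54/7 + (1/113)*(-5)) = 44004*(-54/7 - 5/113) = 44004*(-6137/791) = -270052548/791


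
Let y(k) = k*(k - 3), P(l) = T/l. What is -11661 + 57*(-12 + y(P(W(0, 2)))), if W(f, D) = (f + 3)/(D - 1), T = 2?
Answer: -37301/3 ≈ -12434.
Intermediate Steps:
W(f, D) = (3 + f)/(-1 + D)
P(l) = 2/l
y(k) = k*(-3 + k)
-11661 + 57*(-12 + y(P(W(0, 2)))) = -11661 + 57*(-12 + (2/(((3 + 0)/(-1 + 2))))*(-3 + 2/(((3 + 0)/(-1 + 2))))) = -11661 + 57*(-12 + (2/((3/1)))*(-3 + 2/((3/1)))) = -11661 + 57*(-12 + (2/((1*3)))*(-3 + 2/((1*3)))) = -11661 + 57*(-12 + (2/3)*(-3 + 2/3)) = -11661 + 57*(-12 + (2*(⅓))*(-3 + 2*(⅓))) = -11661 + 57*(-12 + 2*(-3 + ⅔)/3) = -11661 + 57*(-12 + (⅔)*(-7/3)) = -11661 + 57*(-12 - 14/9) = -11661 + 57*(-122/9) = -11661 - 2318/3 = -37301/3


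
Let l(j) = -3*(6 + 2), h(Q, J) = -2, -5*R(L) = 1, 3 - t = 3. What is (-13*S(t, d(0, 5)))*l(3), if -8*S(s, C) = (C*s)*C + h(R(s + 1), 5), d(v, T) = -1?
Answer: 78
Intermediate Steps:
t = 0 (t = 3 - 1*3 = 3 - 3 = 0)
R(L) = -⅕ (R(L) = -⅕*1 = -⅕)
S(s, C) = ¼ - s*C²/8 (S(s, C) = -((C*s)*C - 2)/8 = -(s*C² - 2)/8 = -(-2 + s*C²)/8 = ¼ - s*C²/8)
l(j) = -24 (l(j) = -3*8 = -24)
(-13*S(t, d(0, 5)))*l(3) = -13*(¼ - ⅛*0*(-1)²)*(-24) = -13*(¼ - ⅛*0*1)*(-24) = -13*(¼ + 0)*(-24) = -13*¼*(-24) = -13/4*(-24) = 78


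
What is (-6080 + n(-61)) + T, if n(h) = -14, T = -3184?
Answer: -9278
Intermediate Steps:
(-6080 + n(-61)) + T = (-6080 - 14) - 3184 = -6094 - 3184 = -9278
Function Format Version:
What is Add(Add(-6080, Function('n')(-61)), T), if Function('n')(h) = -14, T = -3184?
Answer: -9278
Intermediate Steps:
Add(Add(-6080, Function('n')(-61)), T) = Add(Add(-6080, -14), -3184) = Add(-6094, -3184) = -9278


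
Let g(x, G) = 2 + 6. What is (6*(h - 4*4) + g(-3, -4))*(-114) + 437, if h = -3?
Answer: 12521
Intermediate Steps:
g(x, G) = 8
(6*(h - 4*4) + g(-3, -4))*(-114) + 437 = (6*(-3 - 4*4) + 8)*(-114) + 437 = (6*(-3 - 16) + 8)*(-114) + 437 = (6*(-19) + 8)*(-114) + 437 = (-114 + 8)*(-114) + 437 = -106*(-114) + 437 = 12084 + 437 = 12521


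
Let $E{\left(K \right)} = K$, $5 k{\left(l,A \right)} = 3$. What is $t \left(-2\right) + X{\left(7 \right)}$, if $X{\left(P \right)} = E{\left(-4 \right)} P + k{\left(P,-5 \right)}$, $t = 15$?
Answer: $- \frac{287}{5} \approx -57.4$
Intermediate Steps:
$k{\left(l,A \right)} = \frac{3}{5}$ ($k{\left(l,A \right)} = \frac{1}{5} \cdot 3 = \frac{3}{5}$)
$X{\left(P \right)} = \frac{3}{5} - 4 P$ ($X{\left(P \right)} = - 4 P + \frac{3}{5} = \frac{3}{5} - 4 P$)
$t \left(-2\right) + X{\left(7 \right)} = 15 \left(-2\right) + \left(\frac{3}{5} - 28\right) = -30 + \left(\frac{3}{5} - 28\right) = -30 - \frac{137}{5} = - \frac{287}{5}$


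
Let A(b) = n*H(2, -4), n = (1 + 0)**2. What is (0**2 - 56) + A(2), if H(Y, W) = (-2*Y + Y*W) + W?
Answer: -72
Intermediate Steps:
H(Y, W) = W - 2*Y + W*Y (H(Y, W) = (-2*Y + W*Y) + W = W - 2*Y + W*Y)
n = 1 (n = 1**2 = 1)
A(b) = -16 (A(b) = 1*(-4 - 2*2 - 4*2) = 1*(-4 - 4 - 8) = 1*(-16) = -16)
(0**2 - 56) + A(2) = (0**2 - 56) - 16 = (0 - 56) - 16 = -56 - 16 = -72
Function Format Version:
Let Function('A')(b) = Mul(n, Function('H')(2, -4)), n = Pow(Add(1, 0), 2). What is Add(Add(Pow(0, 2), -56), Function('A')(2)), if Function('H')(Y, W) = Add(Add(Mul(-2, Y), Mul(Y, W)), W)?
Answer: -72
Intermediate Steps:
Function('H')(Y, W) = Add(W, Mul(-2, Y), Mul(W, Y)) (Function('H')(Y, W) = Add(Add(Mul(-2, Y), Mul(W, Y)), W) = Add(W, Mul(-2, Y), Mul(W, Y)))
n = 1 (n = Pow(1, 2) = 1)
Function('A')(b) = -16 (Function('A')(b) = Mul(1, Add(-4, Mul(-2, 2), Mul(-4, 2))) = Mul(1, Add(-4, -4, -8)) = Mul(1, -16) = -16)
Add(Add(Pow(0, 2), -56), Function('A')(2)) = Add(Add(Pow(0, 2), -56), -16) = Add(Add(0, -56), -16) = Add(-56, -16) = -72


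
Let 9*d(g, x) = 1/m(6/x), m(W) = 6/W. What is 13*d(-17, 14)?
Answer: 13/126 ≈ 0.10317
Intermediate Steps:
d(g, x) = 1/(9*x) (d(g, x) = 1/(9*((6/((6/x))))) = 1/(9*((6*(x/6)))) = 1/(9*x))
13*d(-17, 14) = 13*((⅑)/14) = 13*((⅑)*(1/14)) = 13*(1/126) = 13/126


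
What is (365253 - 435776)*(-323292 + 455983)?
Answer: -9357767393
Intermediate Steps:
(365253 - 435776)*(-323292 + 455983) = -70523*132691 = -9357767393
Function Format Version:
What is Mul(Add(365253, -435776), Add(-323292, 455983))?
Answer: -9357767393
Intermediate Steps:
Mul(Add(365253, -435776), Add(-323292, 455983)) = Mul(-70523, 132691) = -9357767393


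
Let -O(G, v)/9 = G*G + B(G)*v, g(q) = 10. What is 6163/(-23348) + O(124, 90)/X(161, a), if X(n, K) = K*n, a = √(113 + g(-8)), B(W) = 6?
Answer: -6163/23348 - 2076*√123/287 ≈ -80.487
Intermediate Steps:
O(G, v) = -54*v - 9*G² (O(G, v) = -9*(G*G + 6*v) = -9*(G² + 6*v) = -54*v - 9*G²)
a = √123 (a = √(113 + 10) = √123 ≈ 11.091)
6163/(-23348) + O(124, 90)/X(161, a) = 6163/(-23348) + (-54*90 - 9*124²)/((√123*161)) = 6163*(-1/23348) + (-4860 - 9*15376)/((161*√123)) = -6163/23348 + (-4860 - 138384)*(√123/19803) = -6163/23348 - 2076*√123/287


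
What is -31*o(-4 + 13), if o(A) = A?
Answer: -279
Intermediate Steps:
-31*o(-4 + 13) = -31*(-4 + 13) = -31*9 = -279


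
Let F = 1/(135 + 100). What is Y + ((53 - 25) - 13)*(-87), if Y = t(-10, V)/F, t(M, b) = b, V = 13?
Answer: 1750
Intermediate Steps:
F = 1/235 ≈ 0.0042553
Y = 3055 (Y = 13/(1/235) = 13*235 = 3055)
Y + ((53 - 25) - 13)*(-87) = 3055 + ((53 - 25) - 13)*(-87) = 3055 + (28 - 13)*(-87) = 3055 + 15*(-87) = 3055 - 1305 = 1750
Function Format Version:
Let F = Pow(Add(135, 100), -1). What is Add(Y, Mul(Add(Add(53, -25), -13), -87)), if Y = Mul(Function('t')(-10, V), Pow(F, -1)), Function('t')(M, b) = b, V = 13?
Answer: 1750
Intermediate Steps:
F = Rational(1, 235) (F = Pow(235, -1) = Rational(1, 235) ≈ 0.0042553)
Y = 3055 (Y = Mul(13, Pow(Rational(1, 235), -1)) = Mul(13, 235) = 3055)
Add(Y, Mul(Add(Add(53, -25), -13), -87)) = Add(3055, Mul(Add(Add(53, -25), -13), -87)) = Add(3055, Mul(Add(28, -13), -87)) = Add(3055, Mul(15, -87)) = Add(3055, -1305) = 1750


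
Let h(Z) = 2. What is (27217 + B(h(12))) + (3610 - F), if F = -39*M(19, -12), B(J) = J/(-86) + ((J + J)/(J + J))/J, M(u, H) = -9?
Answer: 2620977/86 ≈ 30476.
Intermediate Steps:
B(J) = 1/J - J/86 (B(J) = J*(-1/86) + ((2*J)/((2*J)))/J = -J/86 + ((2*J)*(1/(2*J)))/J = -J/86 + 1/J = 1/J - J/86)
F = 351 (F = -39*(-9) = 351)
(27217 + B(h(12))) + (3610 - F) = (27217 + (1/2 - 1/86*2)) + (3610 - 1*351) = (27217 + (½ - 1/43)) + (3610 - 351) = (27217 + 41/86) + 3259 = 2340703/86 + 3259 = 2620977/86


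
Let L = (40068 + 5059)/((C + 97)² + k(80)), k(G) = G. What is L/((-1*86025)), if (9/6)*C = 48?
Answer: -45127/1438424025 ≈ -3.1373e-5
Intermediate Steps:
C = 32 (C = (⅔)*48 = 32)
L = 45127/16721 (L = (40068 + 5059)/((32 + 97)² + 80) = 45127/(129² + 80) = 45127/(16641 + 80) = 45127/16721 ≈ 2.6988)
L/((-1*86025)) = 45127/(16721*((-1*86025))) = (45127/16721)/(-86025) = (45127/16721)*(-1/86025) = -45127/1438424025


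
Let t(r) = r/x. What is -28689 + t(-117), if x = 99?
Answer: -315592/11 ≈ -28690.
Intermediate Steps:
t(r) = r/99
-28689 + t(-117) = -28689 + (1/99)*(-117) = -28689 - 13/11 = -315592/11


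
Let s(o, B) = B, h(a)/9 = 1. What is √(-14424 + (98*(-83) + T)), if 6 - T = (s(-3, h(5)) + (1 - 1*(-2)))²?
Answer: 2*I*√5674 ≈ 150.65*I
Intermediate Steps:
h(a) = 9 (h(a) = 9*1 = 9)
T = -138 (T = 6 - (9 + (1 - 1*(-2)))² = 6 - (9 + (1 + 2))² = 6 - (9 + 3)² = 6 - 1*12² = 6 - 1*144 = 6 - 144 = -138)
√(-14424 + (98*(-83) + T)) = √(-14424 + (98*(-83) - 138)) = √(-14424 + (-8134 - 138)) = √(-14424 - 8272) = √(-22696) = 2*I*√5674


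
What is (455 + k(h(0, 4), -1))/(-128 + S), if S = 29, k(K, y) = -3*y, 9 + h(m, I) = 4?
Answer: -458/99 ≈ -4.6263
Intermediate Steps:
h(m, I) = -5 (h(m, I) = -9 + 4 = -5)
(455 + k(h(0, 4), -1))/(-128 + S) = (455 - 3*(-1))/(-128 + 29) = (455 + 3)/(-99) = 458*(-1/99) = -458/99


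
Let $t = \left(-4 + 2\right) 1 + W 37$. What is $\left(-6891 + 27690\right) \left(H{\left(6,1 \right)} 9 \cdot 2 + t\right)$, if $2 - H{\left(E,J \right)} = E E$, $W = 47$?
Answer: $23398875$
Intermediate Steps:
$H{\left(E,J \right)} = 2 - E^{2}$ ($H{\left(E,J \right)} = 2 - E E = 2 - E^{2}$)
$t = 1737$ ($t = \left(-4 + 2\right) 1 + 47 \cdot 37 = \left(-2\right) 1 + 1739 = -2 + 1739 = 1737$)
$\left(-6891 + 27690\right) \left(H{\left(6,1 \right)} 9 \cdot 2 + t\right) = \left(-6891 + 27690\right) \left(\left(2 - 6^{2}\right) 9 \cdot 2 + 1737\right) = 20799 \left(\left(2 - 36\right) 9 \cdot 2 + 1737\right) = 20799 \left(\left(-34\right) 9 \cdot 2 + 1737\right) = 20799 \left(\left(-306\right) 2 + 1737\right) = 20799 \left(-612 + 1737\right) = 20799 \cdot 1125 = 23398875$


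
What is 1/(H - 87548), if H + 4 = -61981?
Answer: -1/149533 ≈ -6.6875e-6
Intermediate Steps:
H = -61985 (H = -4 - 61981 = -61985)
1/(H - 87548) = 1/(-61985 - 87548) = 1/(-149533) = -1/149533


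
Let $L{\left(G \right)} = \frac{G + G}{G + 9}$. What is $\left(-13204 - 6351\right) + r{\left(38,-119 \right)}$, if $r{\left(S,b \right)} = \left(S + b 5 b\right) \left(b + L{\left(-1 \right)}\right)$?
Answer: $- \frac{33870331}{4} \approx -8.4676 \cdot 10^{6}$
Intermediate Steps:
$L{\left(G \right)} = \frac{2 G}{9 + G}$
$r{\left(S,b \right)} = \left(- \frac{1}{4} + b\right) \left(S + 5 b^{2}\right)$ ($r{\left(S,b \right)} = \left(S + b 5 b\right) \left(b + 2 \left(-1\right) \frac{1}{9 - 1}\right) = \left(S + 5 b b\right) \left(b + 2 \left(-1\right) \frac{1}{8}\right) = \left(S + 5 b^{2}\right) \left(b + 2 \left(-1\right) \frac{1}{8}\right) = \left(S + 5 b^{2}\right) \left(b - \frac{1}{4}\right) = \left(S + 5 b^{2}\right) \left(- \frac{1}{4} + b\right) = \left(- \frac{1}{4} + b\right) \left(S + 5 b^{2}\right)$)
$\left(-13204 - 6351\right) + r{\left(38,-119 \right)} = \left(-13204 - 6351\right) + \left(5 \left(-119\right)^{3} - \frac{5 \left(-119\right)^{2}}{4} - \frac{19}{2} + 38 \left(-119\right)\right) = -19555 - \frac{33792111}{4} = - \frac{33870331}{4}$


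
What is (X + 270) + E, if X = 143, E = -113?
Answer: 300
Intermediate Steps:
(X + 270) + E = (143 + 270) - 113 = 413 - 113 = 300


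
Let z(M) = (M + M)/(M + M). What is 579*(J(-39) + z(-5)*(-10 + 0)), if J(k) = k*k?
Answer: 874869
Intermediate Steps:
z(M) = 1 (z(M) = (2*M)/((2*M)) = (2*M)*(1/(2*M)) = 1)
J(k) = k²
579*(J(-39) + z(-5)*(-10 + 0)) = 579*((-39)² + 1*(-10 + 0)) = 579*(1521 + 1*(-10)) = 579*(1521 - 10) = 579*1511 = 874869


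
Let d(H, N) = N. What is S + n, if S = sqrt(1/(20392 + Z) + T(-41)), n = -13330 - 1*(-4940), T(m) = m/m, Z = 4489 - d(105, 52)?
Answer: -8390 + sqrt(616504070)/24829 ≈ -8389.0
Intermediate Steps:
Z = 4437 (Z = 4489 - 1*52 = 4489 - 52 = 4437)
T(m) = 1
n = -8390 (n = -13330 + 4940 = -8390)
S = sqrt(616504070)/24829 (S = sqrt(1/(20392 + 4437) + 1) = sqrt(1/24829 + 1) = sqrt(24830/24829) = sqrt(616504070)/24829 ≈ 1.0000)
S + n = sqrt(616504070)/24829 - 8390 = -8390 + sqrt(616504070)/24829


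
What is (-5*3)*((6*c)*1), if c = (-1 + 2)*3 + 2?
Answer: -450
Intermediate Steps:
c = 5 (c = 1*3 + 2 = 3 + 2 = 5)
(-5*3)*((6*c)*1) = (-5*3)*((6*5)*1) = -450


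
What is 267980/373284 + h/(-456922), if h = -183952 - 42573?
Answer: 51751028915/42640417962 ≈ 1.2137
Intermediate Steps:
h = -226525
267980/373284 + h/(-456922) = 267980/373284 - 226525/(-456922) = 267980*(1/373284) - 226525*(-1/456922) = 66995/93321 + 226525/456922 = 51751028915/42640417962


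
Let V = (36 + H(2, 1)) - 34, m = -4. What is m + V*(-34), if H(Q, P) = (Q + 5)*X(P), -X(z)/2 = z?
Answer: 404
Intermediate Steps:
X(z) = -2*z
H(Q, P) = -2*P*(5 + Q) (H(Q, P) = (Q + 5)*(-2*P) = (5 + Q)*(-2*P) = -2*P*(5 + Q))
V = -12 (V = (36 - 2*1*(5 + 2)) - 34 = (36 - 2*1*7) - 34 = (36 - 14) - 34 = 22 - 34 = -12)
m + V*(-34) = -4 - 12*(-34) = -4 + 408 = 404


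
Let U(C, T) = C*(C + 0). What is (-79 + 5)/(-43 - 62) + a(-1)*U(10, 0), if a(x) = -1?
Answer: -10426/105 ≈ -99.295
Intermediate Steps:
U(C, T) = C² (U(C, T) = C*C = C²)
(-79 + 5)/(-43 - 62) + a(-1)*U(10, 0) = (-79 + 5)/(-43 - 62) - 1*10² = -74/(-105) - 1*100 = -74*(-1/105) - 100 = 74/105 - 100 = -10426/105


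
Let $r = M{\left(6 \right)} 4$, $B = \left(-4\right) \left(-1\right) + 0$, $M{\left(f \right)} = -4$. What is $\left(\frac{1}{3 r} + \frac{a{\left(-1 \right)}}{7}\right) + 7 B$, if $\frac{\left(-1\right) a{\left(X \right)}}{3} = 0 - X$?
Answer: $\frac{9257}{336} \approx 27.551$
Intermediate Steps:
$a{\left(X \right)} = 3 X$ ($a{\left(X \right)} = - 3 \left(0 - X\right) = - 3 \left(- X\right) = 3 X$)
$B = 4$ ($B = 4 + 0 = 4$)
$r = -16$ ($r = \left(-4\right) 4 = -16$)
$\left(\frac{1}{3 r} + \frac{a{\left(-1 \right)}}{7}\right) + 7 B = \left(\frac{1}{3 \left(-16\right)} + \frac{3 \left(-1\right)}{7}\right) + 7 \cdot 4 = \left(\frac{1}{3} \left(- \frac{1}{16}\right) - \frac{3}{7}\right) + 28 = \left(- \frac{1}{48} - \frac{3}{7}\right) + 28 = - \frac{151}{336} + 28 = \frac{9257}{336}$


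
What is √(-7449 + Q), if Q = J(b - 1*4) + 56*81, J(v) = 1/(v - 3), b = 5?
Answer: I*√11654/2 ≈ 53.977*I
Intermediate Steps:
J(v) = 1/(-3 + v)
Q = 9071/2 (Q = 1/(-3 + (5 - 1*4)) + 56*81 = 1/(-3 + (5 - 4)) + 4536 = 1/(-3 + 1) + 4536 = 1/(-2) + 4536 = -½ + 4536 = 9071/2 ≈ 4535.5)
√(-7449 + Q) = √(-7449 + 9071/2) = √(-5827/2) = I*√11654/2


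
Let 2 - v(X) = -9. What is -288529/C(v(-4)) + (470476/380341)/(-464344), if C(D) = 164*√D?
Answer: -117619/44152265326 - 288529*√11/1804 ≈ -530.46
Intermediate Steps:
v(X) = 11 (v(X) = 2 - 1*(-9) = 2 + 9 = 11)
-288529/C(v(-4)) + (470476/380341)/(-464344) = -288529*√11/1804 + (470476/380341)/(-464344) = -288529*√11/1804 + (470476*(1/380341))*(-1/464344) = -288529*√11/1804 + (470476/380341)*(-1/464344) = -288529*√11/1804 - 117619/44152265326 = -117619/44152265326 - 288529*√11/1804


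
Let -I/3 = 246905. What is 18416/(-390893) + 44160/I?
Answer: -89573456/839247271 ≈ -0.10673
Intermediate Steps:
I = -740715 (I = -3*246905 = -740715)
18416/(-390893) + 44160/I = 18416/(-390893) + 44160/(-740715) = 18416*(-1/390893) + 44160*(-1/740715) = -18416/390893 - 128/2147 = -89573456/839247271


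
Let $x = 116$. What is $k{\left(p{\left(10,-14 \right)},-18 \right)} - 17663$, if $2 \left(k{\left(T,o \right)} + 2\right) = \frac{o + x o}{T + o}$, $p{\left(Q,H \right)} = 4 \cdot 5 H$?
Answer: $- \frac{5263117}{298} \approx -17661.0$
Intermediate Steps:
$p{\left(Q,H \right)} = 20 H$
$k{\left(T,o \right)} = -2 + \frac{117 o}{2 \left(T + o\right)}$ ($k{\left(T,o \right)} = -2 + \frac{\left(o + 116 o\right) \frac{1}{T + o}}{2} = -2 + \frac{117 o \frac{1}{T + o}}{2} = -2 + \frac{117 o}{2 \left(T + o\right)}$)
$k{\left(p{\left(10,-14 \right)},-18 \right)} - 17663 = \frac{- 2 \cdot 20 \left(-14\right) + \frac{113}{2} \left(-18\right)}{20 \left(-14\right) - 18} - 17663 = \frac{\left(-2\right) \left(-280\right) - 1017}{-280 - 18} - 17663 = \frac{560 - 1017}{-298} - 17663 = \left(- \frac{1}{298}\right) \left(-457\right) - 17663 = \frac{457}{298} - 17663 = - \frac{5263117}{298}$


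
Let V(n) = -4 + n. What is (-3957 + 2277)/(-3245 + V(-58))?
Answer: 1680/3307 ≈ 0.50801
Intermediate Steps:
(-3957 + 2277)/(-3245 + V(-58)) = (-3957 + 2277)/(-3245 + (-4 - 58)) = -1680/(-3245 - 62) = -1680/(-3307) = -1680*(-1/3307) = 1680/3307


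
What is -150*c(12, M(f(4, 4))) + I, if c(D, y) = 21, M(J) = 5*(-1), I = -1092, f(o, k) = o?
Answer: -4242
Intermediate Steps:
M(J) = -5
-150*c(12, M(f(4, 4))) + I = -150*21 - 1092 = -3150 - 1092 = -4242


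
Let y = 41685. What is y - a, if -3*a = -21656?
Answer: 103399/3 ≈ 34466.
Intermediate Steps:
a = 21656/3 (a = -⅓*(-21656) = 21656/3 ≈ 7218.7)
y - a = 41685 - 1*21656/3 = 41685 - 21656/3 = 103399/3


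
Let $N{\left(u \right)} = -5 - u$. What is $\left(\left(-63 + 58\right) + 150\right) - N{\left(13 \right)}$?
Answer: $163$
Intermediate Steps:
$\left(\left(-63 + 58\right) + 150\right) - N{\left(13 \right)} = \left(\left(-63 + 58\right) + 150\right) - \left(-5 - 13\right) = \left(-5 + 150\right) - \left(-5 - 13\right) = 145 - -18 = 145 + 18 = 163$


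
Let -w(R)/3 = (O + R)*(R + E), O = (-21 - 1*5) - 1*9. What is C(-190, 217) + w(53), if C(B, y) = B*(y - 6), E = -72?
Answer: -39064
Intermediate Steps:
C(B, y) = B*(-6 + y)
O = -35 (O = (-21 - 5) - 9 = -26 - 9 = -35)
w(R) = -3*(-72 + R)*(-35 + R) (w(R) = -3*(-35 + R)*(R - 72) = -3*(-35 + R)*(-72 + R) = -3*(-72 + R)*(-35 + R))
C(-190, 217) + w(53) = -190*(-6 + 217) + (-7560 - 3*53² + 321*53) = -190*211 + (-7560 - 3*2809 + 17013) = -40090 + (-7560 - 8427 + 17013) = -40090 + 1026 = -39064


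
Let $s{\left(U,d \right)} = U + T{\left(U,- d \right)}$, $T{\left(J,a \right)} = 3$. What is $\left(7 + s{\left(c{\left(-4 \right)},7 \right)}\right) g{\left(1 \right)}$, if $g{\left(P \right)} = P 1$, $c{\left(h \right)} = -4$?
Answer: $6$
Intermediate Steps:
$g{\left(P \right)} = P$
$s{\left(U,d \right)} = 3 + U$ ($s{\left(U,d \right)} = U + 3 = 3 + U$)
$\left(7 + s{\left(c{\left(-4 \right)},7 \right)}\right) g{\left(1 \right)} = \left(7 + \left(3 - 4\right)\right) 1 = \left(7 - 1\right) 1 = 6 \cdot 1 = 6$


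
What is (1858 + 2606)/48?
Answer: 93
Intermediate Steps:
(1858 + 2606)/48 = 4464*(1/48) = 93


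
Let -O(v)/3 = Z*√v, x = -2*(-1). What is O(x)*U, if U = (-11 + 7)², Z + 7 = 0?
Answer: 336*√2 ≈ 475.18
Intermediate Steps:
Z = -7 (Z = -7 + 0 = -7)
x = 2
O(v) = 21*√v (O(v) = -(-21)*√v = 21*√v)
U = 16 (U = (-4)² = 16)
O(x)*U = (21*√2)*16 = 336*√2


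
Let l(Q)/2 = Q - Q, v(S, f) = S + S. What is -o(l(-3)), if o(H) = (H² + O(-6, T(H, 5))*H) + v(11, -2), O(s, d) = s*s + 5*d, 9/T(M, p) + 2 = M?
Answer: -22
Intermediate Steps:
v(S, f) = 2*S
T(M, p) = 9/(-2 + M)
l(Q) = 0 (l(Q) = 2*(Q - Q) = 2*0 = 0)
O(s, d) = s² + 5*d
o(H) = 22 + H² + H*(36 + 45/(-2 + H)) (o(H) = (H² + ((-6)² + 5*(9/(-2 + H)))*H) + 2*11 = (H² + (36 + 45/(-2 + H))*H) + 22 = (H² + H*(36 + 45/(-2 + H))) + 22 = 22 + H² + H*(36 + 45/(-2 + H)))
-o(l(-3)) = -(-44 + 0³ - 5*0 + 34*0²)/(-2 + 0) = -(-44 + 0 + 0 + 34*0)/(-2) = -(-1)*(-44 + 0 + 0 + 0)/2 = -(-1)*(-44)/2 = -1*22 = -22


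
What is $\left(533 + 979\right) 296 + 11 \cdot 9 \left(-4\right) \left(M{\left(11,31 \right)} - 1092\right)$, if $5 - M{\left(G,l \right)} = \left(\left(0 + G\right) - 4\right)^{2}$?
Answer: $897408$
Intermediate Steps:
$M{\left(G,l \right)} = 5 - \left(-4 + G\right)^{2}$ ($M{\left(G,l \right)} = 5 - \left(\left(0 + G\right) - 4\right)^{2} = 5 - \left(G - 4\right)^{2} = 5 - \left(-4 + G\right)^{2}$)
$\left(533 + 979\right) 296 + 11 \cdot 9 \left(-4\right) \left(M{\left(11,31 \right)} - 1092\right) = \left(533 + 979\right) 296 + 11 \cdot 9 \left(-4\right) \left(\left(5 - \left(-4 + 11\right)^{2}\right) - 1092\right) = 1512 \cdot 296 + 99 \left(-4\right) \left(\left(5 - 7^{2}\right) - 1092\right) = 447552 - 396 \left(\left(5 - 49\right) - 1092\right) = 447552 - 396 \left(-44 - 1092\right) = 447552 - -449856 = 447552 + 449856 = 897408$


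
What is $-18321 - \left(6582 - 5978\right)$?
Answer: $-18925$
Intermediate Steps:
$-18321 - \left(6582 - 5978\right) = -18321 - 604 = -18925$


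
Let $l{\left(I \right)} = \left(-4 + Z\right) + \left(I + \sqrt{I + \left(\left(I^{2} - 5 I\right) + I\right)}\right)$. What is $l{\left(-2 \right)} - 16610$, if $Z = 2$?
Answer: $-16614 + \sqrt{10} \approx -16611.0$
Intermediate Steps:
$l{\left(I \right)} = -2 + I + \sqrt{I^{2} - 3 I}$ ($l{\left(I \right)} = \left(-4 + 2\right) + \left(I + \sqrt{I + \left(\left(I^{2} - 5 I\right) + I\right)}\right) = -2 + \left(I + \sqrt{I + \left(I^{2} - 4 I\right)}\right) = -2 + \left(I + \sqrt{I^{2} - 3 I}\right) = -2 + I + \sqrt{I^{2} - 3 I}$)
$l{\left(-2 \right)} - 16610 = \left(-2 - 2 + \sqrt{- 2 \left(-3 - 2\right)}\right) - 16610 = \left(-2 - 2 + \sqrt{\left(-2\right) \left(-5\right)}\right) - 16610 = \left(-2 - 2 + \sqrt{10}\right) - 16610 = \left(-4 + \sqrt{10}\right) - 16610 = -16614 + \sqrt{10}$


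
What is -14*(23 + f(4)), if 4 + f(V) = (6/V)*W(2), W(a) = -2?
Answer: -224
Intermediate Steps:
f(V) = -4 - 12/V (f(V) = -4 + (6/V)*(-2) = -4 - 12/V)
-14*(23 + f(4)) = -14*(23 + (-4 - 12/4)) = -14*(23 + (-4 - 12*¼)) = -14*(23 + (-4 - 3)) = -14*(23 - 7) = -14*16 = -224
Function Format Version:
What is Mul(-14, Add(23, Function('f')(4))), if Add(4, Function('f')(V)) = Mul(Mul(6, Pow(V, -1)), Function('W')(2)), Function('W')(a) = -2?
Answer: -224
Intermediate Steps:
Function('f')(V) = Add(-4, Mul(-12, Pow(V, -1))) (Function('f')(V) = Add(-4, Mul(Mul(6, Pow(V, -1)), -2)) = Add(-4, Mul(-12, Pow(V, -1))))
Mul(-14, Add(23, Function('f')(4))) = Mul(-14, Add(23, Add(-4, Mul(-12, Pow(4, -1))))) = Mul(-14, Add(23, Add(-4, Mul(-12, Rational(1, 4))))) = Mul(-14, Add(23, Add(-4, -3))) = Mul(-14, Add(23, -7)) = Mul(-14, 16) = -224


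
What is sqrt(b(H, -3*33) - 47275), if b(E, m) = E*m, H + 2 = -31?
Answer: 2*I*sqrt(11002) ≈ 209.78*I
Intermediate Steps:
H = -33 (H = -2 - 31 = -33)
sqrt(b(H, -3*33) - 47275) = sqrt(-(-99)*33 - 47275) = sqrt(-33*(-99) - 47275) = sqrt(3267 - 47275) = sqrt(-44008) = 2*I*sqrt(11002)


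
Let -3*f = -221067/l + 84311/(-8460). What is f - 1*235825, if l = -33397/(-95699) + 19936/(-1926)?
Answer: -812752882415843287/3342061318140 ≈ -2.4319e+5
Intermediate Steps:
l = -921766321/92158137 (l = -33397*(-1/95699) + 19936*(-1/1926) = 33397/95699 - 9968/963 = -921766321/92158137 ≈ -10.002)
f = -24611272065477787/3342061318140 (f = -(-221067/(-921766321/92158137) + 84311/(-8460))/3 = -(-221067*(-92158137/921766321) + 84311*(-1/8460))/3 = -(2910446124597/131680903 - 84311/8460)/3 = -1/3*24611272065477787/1114020439380 = -24611272065477787/3342061318140 ≈ -7364.1)
f - 1*235825 = -24611272065477787/3342061318140 - 1*235825 = -24611272065477787/3342061318140 - 235825 = -812752882415843287/3342061318140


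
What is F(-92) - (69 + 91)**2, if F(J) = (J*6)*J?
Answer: 25184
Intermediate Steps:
F(J) = 6*J**2 (F(J) = (6*J)*J = 6*J**2)
F(-92) - (69 + 91)**2 = 6*(-92)**2 - (69 + 91)**2 = 6*8464 - 1*160**2 = 50784 - 1*25600 = 50784 - 25600 = 25184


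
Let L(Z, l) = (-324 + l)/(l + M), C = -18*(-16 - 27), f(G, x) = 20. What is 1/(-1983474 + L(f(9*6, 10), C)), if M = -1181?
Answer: -407/807274368 ≈ -5.0417e-7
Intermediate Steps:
C = 774 (C = -18*(-43) = 774)
L(Z, l) = (-324 + l)/(-1181 + l) (L(Z, l) = (-324 + l)/(l - 1181) = (-324 + l)/(-1181 + l))
1/(-1983474 + L(f(9*6, 10), C)) = 1/(-1983474 + (-324 + 774)/(-1181 + 774)) = 1/(-1983474 + 450/(-407)) = 1/(-1983474 - 1/407*450) = 1/(-1983474 - 450/407) = 1/(-807274368/407) = -407/807274368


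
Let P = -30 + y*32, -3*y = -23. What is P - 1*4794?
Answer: -13736/3 ≈ -4578.7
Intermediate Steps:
y = 23/3 (y = -⅓*(-23) = 23/3 ≈ 7.6667)
P = 646/3 (P = -30 + (23/3)*32 = -30 + 736/3 = 646/3 ≈ 215.33)
P - 1*4794 = 646/3 - 1*4794 = 646/3 - 4794 = -13736/3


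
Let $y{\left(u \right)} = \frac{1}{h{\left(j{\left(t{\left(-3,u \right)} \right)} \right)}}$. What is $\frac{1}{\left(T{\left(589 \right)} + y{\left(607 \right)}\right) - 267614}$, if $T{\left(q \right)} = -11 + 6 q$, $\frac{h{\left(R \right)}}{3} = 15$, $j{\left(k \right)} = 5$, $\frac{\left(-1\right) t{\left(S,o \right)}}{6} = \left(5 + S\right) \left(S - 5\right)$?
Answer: $- \frac{45}{11884094} \approx -3.7866 \cdot 10^{-6}$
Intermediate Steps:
$t{\left(S,o \right)} = - 6 \left(-5 + S\right) \left(5 + S\right)$ ($t{\left(S,o \right)} = - 6 \left(5 + S\right) \left(S - 5\right) = - 6 \left(5 + S\right) \left(-5 + S\right) = - 6 \left(-5 + S\right) \left(5 + S\right)$)
$h{\left(R \right)} = 45$ ($h{\left(R \right)} = 3 \cdot 15 = 45$)
$y{\left(u \right)} = \frac{1}{45}$
$\frac{1}{\left(T{\left(589 \right)} + y{\left(607 \right)}\right) - 267614} = \frac{1}{\left(\left(-11 + 6 \cdot 589\right) + \frac{1}{45}\right) - 267614} = \frac{1}{\left(\left(-11 + 3534\right) + \frac{1}{45}\right) - 267614} = \frac{1}{\left(3523 + \frac{1}{45}\right) - 267614} = \frac{1}{\frac{158536}{45} - 267614} = \frac{1}{- \frac{11884094}{45}} = - \frac{45}{11884094}$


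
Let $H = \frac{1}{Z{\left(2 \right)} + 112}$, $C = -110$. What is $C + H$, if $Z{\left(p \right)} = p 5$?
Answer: $- \frac{13419}{122} \approx -109.99$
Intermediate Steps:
$Z{\left(p \right)} = 5 p$
$H = \frac{1}{122}$ ($H = \frac{1}{5 \cdot 2 + 112} = \frac{1}{10 + 112} = \frac{1}{122} \approx 0.0081967$)
$C + H = -110 + \frac{1}{122} = - \frac{13419}{122}$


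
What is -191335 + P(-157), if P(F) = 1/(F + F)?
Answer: -60079191/314 ≈ -1.9134e+5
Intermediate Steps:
P(F) = 1/(2*F)
-191335 + P(-157) = -191335 + (½)/(-157) = -191335 + (½)*(-1/157) = -191335 - 1/314 = -60079191/314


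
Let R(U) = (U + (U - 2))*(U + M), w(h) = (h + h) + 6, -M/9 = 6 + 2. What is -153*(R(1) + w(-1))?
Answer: -612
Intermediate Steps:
M = -72 (M = -9*(6 + 2) = -9*8 = -72)
w(h) = 6 + 2*h (w(h) = 2*h + 6 = 6 + 2*h)
R(U) = (-72 + U)*(-2 + 2*U) (R(U) = (U + (U - 2))*(U - 72) = (U + (-2 + U))*(-72 + U) = (-2 + 2*U)*(-72 + U) = (-72 + U)*(-2 + 2*U))
-153*(R(1) + w(-1)) = -153*((144 - 146*1 + 2*1**2) + (6 + 2*(-1))) = -153*((144 - 146 + 2*1) + (6 - 2)) = -153*((144 - 146 + 2) + 4) = -153*(0 + 4) = -153*4 = -612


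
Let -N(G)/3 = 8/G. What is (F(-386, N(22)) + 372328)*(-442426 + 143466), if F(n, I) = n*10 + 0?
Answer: -110157193280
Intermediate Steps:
N(G) = -24/G
F(n, I) = 10*n (F(n, I) = 10*n + 0 = 10*n)
(F(-386, N(22)) + 372328)*(-442426 + 143466) = (10*(-386) + 372328)*(-442426 + 143466) = (-3860 + 372328)*(-298960) = 368468*(-298960) = -110157193280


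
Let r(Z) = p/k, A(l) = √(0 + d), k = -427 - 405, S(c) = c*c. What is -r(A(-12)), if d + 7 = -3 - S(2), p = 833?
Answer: 833/832 ≈ 1.0012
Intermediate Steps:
S(c) = c²
d = -14 (d = -7 + (-3 - 1*2²) = -7 + (-3 - 1*4) = -7 + (-3 - 4) = -7 - 7 = -14)
k = -832
A(l) = I*√14 (A(l) = √(0 - 14) = √(-14) = I*√14)
r(Z) = -833/832 (r(Z) = 833/(-832) = 833*(-1/832) = -833/832)
-r(A(-12)) = -1*(-833/832) = 833/832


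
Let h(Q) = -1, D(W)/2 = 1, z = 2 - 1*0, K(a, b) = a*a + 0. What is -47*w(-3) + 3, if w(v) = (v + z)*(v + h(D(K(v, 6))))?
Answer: -185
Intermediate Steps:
K(a, b) = a² (K(a, b) = a² + 0 = a²)
z = 2 (z = 2 + 0 = 2)
D(W) = 2 (D(W) = 2*1 = 2)
w(v) = (-1 + v)*(2 + v) (w(v) = (v + 2)*(v - 1) = (2 + v)*(-1 + v) = (-1 + v)*(2 + v))
-47*w(-3) + 3 = -47*(-2 - 3 + (-3)²) + 3 = -47*(-2 - 3 + 9) + 3 = -47*4 + 3 = -188 + 3 = -185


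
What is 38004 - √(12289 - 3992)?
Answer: 38004 - √8297 ≈ 37913.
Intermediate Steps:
38004 - √(12289 - 3992) = 38004 - √8297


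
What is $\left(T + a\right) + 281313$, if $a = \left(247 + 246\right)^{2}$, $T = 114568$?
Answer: $638930$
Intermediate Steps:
$a = 243049$ ($a = 493^{2} = 243049$)
$\left(T + a\right) + 281313 = \left(114568 + 243049\right) + 281313 = 357617 + 281313 = 638930$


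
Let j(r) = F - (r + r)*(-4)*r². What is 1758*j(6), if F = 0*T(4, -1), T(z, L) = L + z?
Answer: 3037824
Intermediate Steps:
F = 0 (F = 0*(-1 + 4) = 0*3 = 0)
j(r) = 8*r³ (j(r) = 0 - (r + r)*(-4)*r² = 0 - (2*r)*(-4)*r² = 0 - (-8*r)*r² = 0 - (-8)*r³ = 0 + 8*r³ = 8*r³)
1758*j(6) = 1758*(8*6³) = 1758*(8*216) = 1758*1728 = 3037824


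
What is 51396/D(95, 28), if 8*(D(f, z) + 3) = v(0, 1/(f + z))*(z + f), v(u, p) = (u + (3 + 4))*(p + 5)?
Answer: 12849/134 ≈ 95.888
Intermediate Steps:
v(u, p) = (5 + p)*(7 + u) (v(u, p) = (u + 7)*(5 + p) = (7 + u)*(5 + p) = (5 + p)*(7 + u))
D(f, z) = -3 + (35 + 7/(f + z))*(f + z)/8 (D(f, z) = -3 + ((35 + 5*0 + 7/(f + z) + 0/(f + z))*(z + f))/8 = -3 + ((35 + 0 + 7/(f + z) + 0)*(f + z))/8 = -3 + ((35 + 7/(f + z))*(f + z))/8 = -3 + (35 + 7/(f + z))*(f + z)/8)
51396/D(95, 28) = 51396/(-17/8 + (35/8)*95 + (35/8)*28) = 51396/(-17/8 + 3325/8 + 245/2) = 51396/536 = 51396*(1/536) = 12849/134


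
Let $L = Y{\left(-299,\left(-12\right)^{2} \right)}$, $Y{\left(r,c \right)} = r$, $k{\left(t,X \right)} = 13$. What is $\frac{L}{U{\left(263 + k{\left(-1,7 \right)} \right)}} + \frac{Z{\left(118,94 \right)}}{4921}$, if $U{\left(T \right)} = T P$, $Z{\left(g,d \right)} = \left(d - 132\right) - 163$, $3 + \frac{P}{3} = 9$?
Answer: $- \frac{107389}{1062936} \approx -0.10103$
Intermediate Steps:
$P = 18$ ($P = -9 + 3 \cdot 9 = -9 + 27 = 18$)
$L = -299$
$Z{\left(g,d \right)} = -295 + d$ ($Z{\left(g,d \right)} = \left(-132 + d\right) - 163 = -295 + d$)
$U{\left(T \right)} = 18 T$ ($U{\left(T \right)} = T 18 = 18 T$)
$\frac{L}{U{\left(263 + k{\left(-1,7 \right)} \right)}} + \frac{Z{\left(118,94 \right)}}{4921} = - \frac{299}{18 \left(263 + 13\right)} + \frac{-295 + 94}{4921} = - \frac{299}{18 \cdot 276} - \frac{201}{4921} = - \frac{299}{4968} - \frac{201}{4921} = \left(-299\right) \frac{1}{4968} - \frac{201}{4921} = - \frac{13}{216} - \frac{201}{4921} = - \frac{107389}{1062936}$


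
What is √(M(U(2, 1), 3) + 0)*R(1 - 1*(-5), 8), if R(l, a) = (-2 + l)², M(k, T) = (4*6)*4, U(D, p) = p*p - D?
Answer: 64*√6 ≈ 156.77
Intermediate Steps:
U(D, p) = p² - D
M(k, T) = 96 (M(k, T) = 24*4 = 96)
√(M(U(2, 1), 3) + 0)*R(1 - 1*(-5), 8) = √(96 + 0)*(-2 + (1 - 1*(-5)))² = √96*(-2 + (1 + 5))² = (4*√6)*(-2 + 6)² = (4*√6)*4² = (4*√6)*16 = 64*√6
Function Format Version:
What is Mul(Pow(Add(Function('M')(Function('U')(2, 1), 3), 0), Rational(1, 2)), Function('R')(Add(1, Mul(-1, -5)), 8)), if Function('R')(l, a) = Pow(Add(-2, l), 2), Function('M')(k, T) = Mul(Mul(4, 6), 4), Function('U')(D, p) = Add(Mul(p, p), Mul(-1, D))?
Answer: Mul(64, Pow(6, Rational(1, 2))) ≈ 156.77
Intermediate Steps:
Function('U')(D, p) = Add(Pow(p, 2), Mul(-1, D))
Function('M')(k, T) = 96 (Function('M')(k, T) = Mul(24, 4) = 96)
Mul(Pow(Add(Function('M')(Function('U')(2, 1), 3), 0), Rational(1, 2)), Function('R')(Add(1, Mul(-1, -5)), 8)) = Mul(Pow(Add(96, 0), Rational(1, 2)), Pow(Add(-2, Add(1, Mul(-1, -5))), 2)) = Mul(Pow(96, Rational(1, 2)), Pow(Add(-2, Add(1, 5)), 2)) = Mul(Mul(4, Pow(6, Rational(1, 2))), Pow(Add(-2, 6), 2)) = Mul(Mul(4, Pow(6, Rational(1, 2))), Pow(4, 2)) = Mul(Mul(4, Pow(6, Rational(1, 2))), 16) = Mul(64, Pow(6, Rational(1, 2)))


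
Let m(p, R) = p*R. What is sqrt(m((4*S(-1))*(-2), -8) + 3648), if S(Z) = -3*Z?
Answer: 16*sqrt(15) ≈ 61.968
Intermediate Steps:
m(p, R) = R*p
sqrt(m((4*S(-1))*(-2), -8) + 3648) = sqrt(-8*4*(-3*(-1))*(-2) + 3648) = sqrt(-8*4*3*(-2) + 3648) = sqrt(-96*(-2) + 3648) = sqrt(-8*(-24) + 3648) = sqrt(192 + 3648) = sqrt(3840) = 16*sqrt(15)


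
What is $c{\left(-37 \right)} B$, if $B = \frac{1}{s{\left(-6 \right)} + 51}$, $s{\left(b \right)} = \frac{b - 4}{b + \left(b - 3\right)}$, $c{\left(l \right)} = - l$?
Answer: $\frac{111}{155} \approx 0.71613$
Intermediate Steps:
$s{\left(b \right)} = \frac{-4 + b}{-3 + 2 b}$ ($s{\left(b \right)} = \frac{-4 + b}{b + \left(-3 + b\right)} = \frac{-4 + b}{-3 + 2 b}$)
$B = \frac{3}{155}$ ($B = \frac{1}{\frac{-4 - 6}{-3 + 2 \left(-6\right)} + 51} = \frac{1}{\frac{1}{-3 - 12} \left(-10\right) + 51} = \frac{1}{\frac{1}{-15} \left(-10\right) + 51} = \frac{1}{\left(- \frac{1}{15}\right) \left(-10\right) + 51} = \frac{1}{\frac{2}{3} + 51} = \frac{1}{\frac{155}{3}} = \frac{3}{155} \approx 0.019355$)
$c{\left(-37 \right)} B = \left(-1\right) \left(-37\right) \frac{3}{155} = 37 \cdot \frac{3}{155} = \frac{111}{155}$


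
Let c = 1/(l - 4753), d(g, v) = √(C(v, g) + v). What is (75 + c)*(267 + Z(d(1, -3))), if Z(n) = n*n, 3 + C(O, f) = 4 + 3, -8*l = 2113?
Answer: 806751556/40137 ≈ 20100.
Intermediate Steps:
l = -2113/8 (l = -⅛*2113 = -2113/8 ≈ -264.13)
C(O, f) = 4 (C(O, f) = -3 + (4 + 3) = -3 + 7 = 4)
d(g, v) = √(4 + v)
c = -8/40137 (c = 1/(-2113/8 - 4753) = 1/(-40137/8) = -8/40137 ≈ -0.00019932)
Z(n) = n²
(75 + c)*(267 + Z(d(1, -3))) = (75 - 8/40137)*(267 + (√(4 - 3))²) = 3010267*(267 + (√1)²)/40137 = 3010267*(267 + 1²)/40137 = 3010267*(267 + 1)/40137 = (3010267/40137)*268 = 806751556/40137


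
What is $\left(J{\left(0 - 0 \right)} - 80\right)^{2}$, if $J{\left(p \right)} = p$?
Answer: $6400$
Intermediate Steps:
$\left(J{\left(0 - 0 \right)} - 80\right)^{2} = \left(\left(0 - 0\right) - 80\right)^{2} = \left(\left(0 + 0\right) - 80\right)^{2} = \left(0 - 80\right)^{2} = \left(-80\right)^{2} = 6400$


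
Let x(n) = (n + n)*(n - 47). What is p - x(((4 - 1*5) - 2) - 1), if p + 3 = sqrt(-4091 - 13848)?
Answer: -411 + I*sqrt(17939) ≈ -411.0 + 133.94*I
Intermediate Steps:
x(n) = 2*n*(-47 + n) (x(n) = (2*n)*(-47 + n) = 2*n*(-47 + n))
p = -3 + I*sqrt(17939) (p = -3 + sqrt(-4091 - 13848) = -3 + sqrt(-17939) = -3 + I*sqrt(17939) ≈ -3.0 + 133.94*I)
p - x(((4 - 1*5) - 2) - 1) = (-3 + I*sqrt(17939)) - 2*(((4 - 1*5) - 2) - 1)*(-47 + (((4 - 1*5) - 2) - 1)) = (-3 + I*sqrt(17939)) - 2*(((4 - 5) - 2) - 1)*(-47 + (((4 - 5) - 2) - 1)) = (-3 + I*sqrt(17939)) - 2*((-1 - 2) - 1)*(-47 + ((-1 - 2) - 1)) = (-3 + I*sqrt(17939)) - 2*(-3 - 1)*(-47 + (-3 - 1)) = (-3 + I*sqrt(17939)) - 2*(-4)*(-47 - 4) = (-3 + I*sqrt(17939)) - 2*(-4)*(-51) = (-3 + I*sqrt(17939)) - 1*408 = (-3 + I*sqrt(17939)) - 408 = -411 + I*sqrt(17939)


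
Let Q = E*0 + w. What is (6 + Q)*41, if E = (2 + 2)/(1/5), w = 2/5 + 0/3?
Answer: 1312/5 ≈ 262.40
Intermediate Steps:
w = ⅖ (w = 2*(⅕) + 0*(⅓) = ⅖ + 0 = ⅖ ≈ 0.40000)
E = 20 (E = 4/(⅕) = 4*5 = 20)
Q = ⅖ (Q = 20*0 + ⅖ = 0 + ⅖ = ⅖ ≈ 0.40000)
(6 + Q)*41 = (6 + ⅖)*41 = (32/5)*41 = 1312/5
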